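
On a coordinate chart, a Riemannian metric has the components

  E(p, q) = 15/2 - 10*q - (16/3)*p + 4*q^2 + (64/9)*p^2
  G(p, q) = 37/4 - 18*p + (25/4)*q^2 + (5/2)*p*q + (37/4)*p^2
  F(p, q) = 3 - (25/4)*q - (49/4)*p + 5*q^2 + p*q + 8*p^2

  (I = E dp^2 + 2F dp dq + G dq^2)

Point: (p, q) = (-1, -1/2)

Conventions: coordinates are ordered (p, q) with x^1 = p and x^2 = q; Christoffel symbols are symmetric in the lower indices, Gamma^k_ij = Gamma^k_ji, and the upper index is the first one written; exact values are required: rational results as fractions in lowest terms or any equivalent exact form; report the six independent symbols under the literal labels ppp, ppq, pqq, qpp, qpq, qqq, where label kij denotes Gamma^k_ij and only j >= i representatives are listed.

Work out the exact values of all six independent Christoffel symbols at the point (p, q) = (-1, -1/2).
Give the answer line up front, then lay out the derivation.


Answer: Gamma_ppp = 130942/131861, Gamma_ppq = 147267/131861, Gamma_pqq = 441783/263722, Gamma_qpp = -166632/131861, Gamma_qpq = -168668/131861, Gamma_qqq = -172705/131861

E = 467/18, F = 225/8, G = 629/16 at the point
E_p = -176/9, E_q = -14, F_p = -115/4, F_q = -49/4, G_p = -151/4, G_q = -35/4
EG - F^2 = 131861/576;  g^inv = (576/131861) * [[629/16, -225/8], [-225/8, 467/18]]
first-kind symbols [ij,l] = (1/2)(d_i g_jl + d_j g_il - d_l g_ij): [pp,p] = E_p/2 = -88/9, [pp,q] = F_p - E_q/2 = -87/4, [pq,p] = E_q/2 = -7, [pq,q] = G_p/2 = -151/8, [qq,p] = F_q - G_p/2 = 53/8, [qq,q] = G_q/2 = -35/8
Gamma^p_ij = (G*[ij,p] - F*[ij,q])/(EG - F^2), Gamma^q_ij = (E*[ij,q] - F*[ij,p])/(EG - F^2)


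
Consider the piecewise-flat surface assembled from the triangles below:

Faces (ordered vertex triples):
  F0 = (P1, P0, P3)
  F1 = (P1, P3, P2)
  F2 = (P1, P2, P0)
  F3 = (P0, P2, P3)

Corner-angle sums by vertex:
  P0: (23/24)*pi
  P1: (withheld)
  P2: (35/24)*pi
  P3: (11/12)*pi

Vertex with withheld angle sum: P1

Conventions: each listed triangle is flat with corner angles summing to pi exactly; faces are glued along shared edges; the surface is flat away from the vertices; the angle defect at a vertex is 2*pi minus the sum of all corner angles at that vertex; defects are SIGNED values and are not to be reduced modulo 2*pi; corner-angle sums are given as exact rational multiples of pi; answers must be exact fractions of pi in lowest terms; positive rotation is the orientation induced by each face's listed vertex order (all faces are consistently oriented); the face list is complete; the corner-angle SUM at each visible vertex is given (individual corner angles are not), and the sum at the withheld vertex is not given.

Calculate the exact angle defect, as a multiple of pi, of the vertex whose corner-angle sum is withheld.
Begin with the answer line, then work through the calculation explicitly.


Answer: defect(P1) = (4/3)*pi

V = 4, E = 6, F = 4; chi = V - E + F = 2
Gauss-Bonnet: total defect = 2*pi*chi = 4*pi; visible defects sum to (8/3)*pi


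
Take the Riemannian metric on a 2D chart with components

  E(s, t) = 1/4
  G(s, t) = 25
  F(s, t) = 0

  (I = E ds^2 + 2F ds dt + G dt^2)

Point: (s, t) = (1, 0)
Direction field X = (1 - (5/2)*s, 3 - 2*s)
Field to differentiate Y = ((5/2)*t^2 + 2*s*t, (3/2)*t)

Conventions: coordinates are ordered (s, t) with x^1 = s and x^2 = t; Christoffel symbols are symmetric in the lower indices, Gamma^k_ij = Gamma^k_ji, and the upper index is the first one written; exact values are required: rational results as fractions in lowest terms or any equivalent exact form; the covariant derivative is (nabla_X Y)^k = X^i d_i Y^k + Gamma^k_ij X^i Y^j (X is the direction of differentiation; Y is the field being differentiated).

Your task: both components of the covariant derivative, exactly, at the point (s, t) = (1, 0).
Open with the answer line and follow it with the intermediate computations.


Answer: (nabla_X Y)^s = 2, (nabla_X Y)^t = 3/2

E = 1/4, F = 0, G = 25 at the point
E_s = 0, E_t = 0, F_s = 0, F_t = 0, G_s = 0, G_t = 0
EG - F^2 = 25/4;  g^inv = (4/25) * [[25, 0], [0, 1/4]]
first-kind symbols [ij,l] = (1/2)(d_i g_jl + d_j g_il - d_l g_ij): [ss,s] = E_s/2 = 0, [ss,t] = F_s - E_t/2 = 0, [st,s] = E_t/2 = 0, [st,t] = G_s/2 = 0, [tt,s] = F_t - G_s/2 = 0, [tt,t] = G_t/2 = 0
Gamma^s_ij = (G*[ij,s] - F*[ij,t])/(EG - F^2), Gamma^t_ij = (E*[ij,t] - F*[ij,s])/(EG - F^2)
Gamma_sss = 0, Gamma_sst = 0, Gamma_stt = 0, Gamma_tss = 0, Gamma_tst = 0, Gamma_ttt = 0
X = (-3/2, 1), Y = (0, 0) at the point


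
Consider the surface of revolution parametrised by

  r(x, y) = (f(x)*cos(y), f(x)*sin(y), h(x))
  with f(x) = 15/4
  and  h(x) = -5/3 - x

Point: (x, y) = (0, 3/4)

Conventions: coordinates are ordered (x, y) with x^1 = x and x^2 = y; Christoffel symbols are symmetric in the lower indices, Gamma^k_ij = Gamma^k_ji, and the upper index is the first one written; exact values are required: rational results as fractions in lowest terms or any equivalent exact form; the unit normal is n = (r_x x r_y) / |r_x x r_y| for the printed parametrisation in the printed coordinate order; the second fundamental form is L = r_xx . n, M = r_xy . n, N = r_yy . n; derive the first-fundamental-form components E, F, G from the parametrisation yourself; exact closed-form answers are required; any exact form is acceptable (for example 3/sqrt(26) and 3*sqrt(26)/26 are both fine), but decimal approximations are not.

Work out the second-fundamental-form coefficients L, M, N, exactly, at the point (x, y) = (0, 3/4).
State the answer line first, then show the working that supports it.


Answer: L = 0, M = 0, N = -15/4

f = 15/4, f' = 0, f'' = 0, h' = -1, h'' = 0
E = 1, F = 0, G = 225/16; answer radicand W^2 = 1
unnormalised second-form numerators: l = 0, m = 0, n = -15/4; L = l/sqrt(1), and similarly M = m/sqrt(W^2), N = n/sqrt(W^2)


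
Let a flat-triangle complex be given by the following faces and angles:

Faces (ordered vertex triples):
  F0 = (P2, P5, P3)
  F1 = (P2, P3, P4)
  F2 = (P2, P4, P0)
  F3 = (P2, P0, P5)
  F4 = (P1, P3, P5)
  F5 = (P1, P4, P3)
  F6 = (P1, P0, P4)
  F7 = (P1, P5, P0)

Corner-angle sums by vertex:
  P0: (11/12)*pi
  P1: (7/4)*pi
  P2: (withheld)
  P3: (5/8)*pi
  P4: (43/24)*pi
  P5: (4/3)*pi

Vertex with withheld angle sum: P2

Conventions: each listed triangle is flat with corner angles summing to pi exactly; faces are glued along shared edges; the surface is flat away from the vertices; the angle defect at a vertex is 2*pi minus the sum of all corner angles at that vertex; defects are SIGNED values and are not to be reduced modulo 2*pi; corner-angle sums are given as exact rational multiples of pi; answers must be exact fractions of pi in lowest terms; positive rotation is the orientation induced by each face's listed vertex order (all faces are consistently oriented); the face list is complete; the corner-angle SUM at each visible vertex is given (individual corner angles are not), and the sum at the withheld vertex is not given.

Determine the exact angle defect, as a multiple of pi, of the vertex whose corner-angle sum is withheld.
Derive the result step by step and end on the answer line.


V = 6, E = 12, F = 8; chi = V - E + F = 2
Gauss-Bonnet: total defect = 2*pi*chi = 4*pi; visible defects sum to (43/12)*pi

Answer: defect(P2) = (5/12)*pi


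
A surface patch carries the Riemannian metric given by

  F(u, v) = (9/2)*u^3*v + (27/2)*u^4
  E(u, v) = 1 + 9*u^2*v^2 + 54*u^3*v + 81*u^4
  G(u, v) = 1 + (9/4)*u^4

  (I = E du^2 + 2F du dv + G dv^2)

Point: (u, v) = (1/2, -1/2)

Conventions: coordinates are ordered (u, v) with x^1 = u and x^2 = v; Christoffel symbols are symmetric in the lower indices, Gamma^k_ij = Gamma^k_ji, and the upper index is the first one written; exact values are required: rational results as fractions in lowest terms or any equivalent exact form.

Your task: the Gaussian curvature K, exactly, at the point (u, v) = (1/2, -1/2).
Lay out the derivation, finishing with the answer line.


E = 13/4, F = 9/16, G = 73/64, EG - F^2 = 217/64 at the point
E_u = 45/2, E_v = 9/2, F_u = 81/16, F_v = 9/16, G_u = 9/8, G_v = 0
E_vv = 9/2, F_uv = 27/8, G_uu = 27/4
Apply the Brioschi formula K = (det M1 - det M2)/(EG - F^2)^2 over the derivative matrices of E, F, G.
M1 = [[-E_vv/2 + F_uv - G_uu/2, E_u/2, F_u - E_v/2], [F_v - G_u/2, E, F], [G_v/2, F, G]] = [[-9/4, 45/4, 45/16], [0, 13/4, 9/16], [0, 9/16, 73/64]]; det M1 = -1953/256
M2 = [[0, E_v/2, G_u/2], [E_v/2, E, F], [G_u/2, F, G]] = [[0, 9/4, 9/16], [9/4, 13/4, 9/16], [9/16, 9/16, 73/64]]; det M2 = -1377/256
det M1 - det M2 = -9/4; K = -9/4 / (217/64)^2 = -9216/47089

Answer: K = -9216/47089


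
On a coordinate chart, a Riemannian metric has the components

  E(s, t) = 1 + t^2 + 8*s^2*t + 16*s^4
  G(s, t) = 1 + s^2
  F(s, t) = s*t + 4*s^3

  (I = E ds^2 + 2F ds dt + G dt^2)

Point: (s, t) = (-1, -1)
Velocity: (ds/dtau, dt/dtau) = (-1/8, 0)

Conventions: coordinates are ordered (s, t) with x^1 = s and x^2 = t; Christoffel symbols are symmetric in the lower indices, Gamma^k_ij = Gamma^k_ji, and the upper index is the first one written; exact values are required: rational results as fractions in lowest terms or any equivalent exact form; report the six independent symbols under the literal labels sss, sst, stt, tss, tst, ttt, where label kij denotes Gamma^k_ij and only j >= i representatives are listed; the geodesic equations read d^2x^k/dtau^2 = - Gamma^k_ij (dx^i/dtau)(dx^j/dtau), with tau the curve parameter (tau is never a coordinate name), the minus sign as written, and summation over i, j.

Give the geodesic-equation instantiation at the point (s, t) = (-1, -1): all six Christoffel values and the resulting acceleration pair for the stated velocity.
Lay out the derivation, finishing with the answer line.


E = 10, F = -3, G = 2 at the point
E_s = -48, E_t = 6, F_s = 11, F_t = -1, G_s = -2, G_t = 0
EG - F^2 = 11;  g^inv = (1/11) * [[2, 3], [3, 10]]
first-kind symbols [ij,l] = (1/2)(d_i g_jl + d_j g_il - d_l g_ij): [ss,s] = E_s/2 = -24, [ss,t] = F_s - E_t/2 = 8, [st,s] = E_t/2 = 3, [st,t] = G_s/2 = -1, [tt,s] = F_t - G_s/2 = 0, [tt,t] = G_t/2 = 0
Gamma^s_ij = (G*[ij,s] - F*[ij,t])/(EG - F^2), Gamma^t_ij = (E*[ij,t] - F*[ij,s])/(EG - F^2)
Gamma_sss = -24/11, Gamma_sst = 3/11, Gamma_stt = 0, Gamma_tss = 8/11, Gamma_tst = -1/11, Gamma_ttt = 0
d^2s/dtau^2 = -(Gamma_sss*(-1/8)^2 + 2*Gamma_sst*(-1/8)*(0) + Gamma_stt*(0)^2) = 3/88
d^2t/dtau^2 = -(Gamma_tss*(-1/8)^2 + 2*Gamma_tst*(-1/8)*(0) + Gamma_ttt*(0)^2) = -1/88

Answer: Gamma_sss = -24/11, Gamma_sst = 3/11, Gamma_stt = 0, Gamma_tss = 8/11, Gamma_tst = -1/11, Gamma_ttt = 0; accelerations (d^2s/dtau^2, d^2t/dtau^2) = (3/88, -1/88)


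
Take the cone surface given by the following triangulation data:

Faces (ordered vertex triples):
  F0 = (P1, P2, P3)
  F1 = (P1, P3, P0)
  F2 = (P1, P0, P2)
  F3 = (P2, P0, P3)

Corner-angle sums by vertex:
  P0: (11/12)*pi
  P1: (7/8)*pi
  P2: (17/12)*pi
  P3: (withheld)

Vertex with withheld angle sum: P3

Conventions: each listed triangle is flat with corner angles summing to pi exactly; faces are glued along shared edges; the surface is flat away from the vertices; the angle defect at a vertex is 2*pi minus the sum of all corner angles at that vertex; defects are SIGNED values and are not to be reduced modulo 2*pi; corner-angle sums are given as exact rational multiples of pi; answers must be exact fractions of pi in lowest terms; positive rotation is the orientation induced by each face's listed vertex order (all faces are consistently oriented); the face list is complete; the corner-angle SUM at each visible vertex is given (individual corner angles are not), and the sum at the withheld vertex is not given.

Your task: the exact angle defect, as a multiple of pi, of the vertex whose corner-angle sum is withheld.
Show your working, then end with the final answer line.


V = 4, E = 6, F = 4; chi = V - E + F = 2
Gauss-Bonnet: total defect = 2*pi*chi = 4*pi; visible defects sum to (67/24)*pi

Answer: defect(P3) = (29/24)*pi


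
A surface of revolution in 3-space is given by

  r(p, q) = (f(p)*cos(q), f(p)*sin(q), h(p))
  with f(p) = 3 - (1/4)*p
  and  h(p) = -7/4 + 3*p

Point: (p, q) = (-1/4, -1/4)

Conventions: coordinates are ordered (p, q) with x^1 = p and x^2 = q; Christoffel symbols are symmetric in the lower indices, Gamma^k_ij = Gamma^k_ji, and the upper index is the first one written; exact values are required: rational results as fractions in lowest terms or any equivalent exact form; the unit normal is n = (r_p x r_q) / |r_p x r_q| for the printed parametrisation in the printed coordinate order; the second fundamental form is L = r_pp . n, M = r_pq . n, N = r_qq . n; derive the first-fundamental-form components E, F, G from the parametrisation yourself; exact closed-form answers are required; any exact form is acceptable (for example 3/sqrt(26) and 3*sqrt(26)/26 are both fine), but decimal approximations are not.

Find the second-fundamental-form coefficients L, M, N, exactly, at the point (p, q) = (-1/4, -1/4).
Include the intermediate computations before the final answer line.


f = 49/16, f' = -1/4, f'' = 0, h' = 3, h'' = 0
E = 145/16, F = 0, G = 2401/256; answer radicand W^2 = 145/16
unnormalised second-form numerators: l = 0, m = 0, n = 147/16; L = l/sqrt(145/16), and similarly M = m/sqrt(W^2), N = n/sqrt(W^2)

Answer: L = 0, M = 0, N = 147*sqrt(145)/580


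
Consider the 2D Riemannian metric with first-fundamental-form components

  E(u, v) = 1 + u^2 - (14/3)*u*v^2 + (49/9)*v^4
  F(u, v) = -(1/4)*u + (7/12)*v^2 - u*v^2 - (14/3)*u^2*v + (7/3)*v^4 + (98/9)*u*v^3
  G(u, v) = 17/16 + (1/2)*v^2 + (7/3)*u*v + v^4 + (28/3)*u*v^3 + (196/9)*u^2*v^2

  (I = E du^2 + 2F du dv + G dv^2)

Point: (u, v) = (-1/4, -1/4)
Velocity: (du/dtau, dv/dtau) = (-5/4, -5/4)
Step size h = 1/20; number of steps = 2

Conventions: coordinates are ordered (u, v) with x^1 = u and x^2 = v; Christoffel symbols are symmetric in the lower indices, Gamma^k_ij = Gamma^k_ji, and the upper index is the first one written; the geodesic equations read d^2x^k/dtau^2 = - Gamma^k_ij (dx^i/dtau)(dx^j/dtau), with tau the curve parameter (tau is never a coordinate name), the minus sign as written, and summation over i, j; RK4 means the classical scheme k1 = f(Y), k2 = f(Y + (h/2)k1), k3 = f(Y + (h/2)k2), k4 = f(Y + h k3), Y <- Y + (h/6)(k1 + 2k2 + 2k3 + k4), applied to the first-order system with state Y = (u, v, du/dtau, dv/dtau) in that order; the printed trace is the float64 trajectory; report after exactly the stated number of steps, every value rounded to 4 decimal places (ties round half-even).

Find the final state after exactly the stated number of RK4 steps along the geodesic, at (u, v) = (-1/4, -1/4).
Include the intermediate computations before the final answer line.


f(Y) = (du/dtau, dv/dtau, -Gamma^u_ij Y'^i Y'^j, -Gamma^v_ij Y'^i Y'^j) with the Gammas evaluated at the stage position; h = 0.050000; intermediate values shown to 6 dp
step 0: u = -0.2500, v = -0.2500, du/dtau = -1.2500, dv/dtau = -1.2500
step 1:
  k1: at (u, v) = (-0.250000, -0.250000), (du/dtau, dv/dtau) = (-1.250000, -1.250000); Gamma_uuu = -0.260125, Gamma_uuv = -0.303480, Gamma_uvv = -0.433542, Gamma_vuu = -0.397034, Gamma_vuv = -0.463206, Gamma_vvv = -0.661723; k1 = (-1.250000, -1.250000, 2.032230, 3.101825)
  k2: at (u, v) = (-0.281250, -0.281250), (du/dtau, dv/dtau) = (-1.199194, -1.172454); Gamma_uuu = -0.273284, Gamma_uuv = -0.358685, Gamma_uvv = -0.512407, Gamma_vuu = -0.409639, Gamma_vuv = -0.537651, Gamma_vvv = -0.768073; k2 = (-1.199194, -1.172454, 2.106002, 3.156795)
  k3: at (u, v) = (-0.279980, -0.279311), (du/dtau, dv/dtau) = (-1.197350, -1.171080); Gamma_uuu = -0.272793, Gamma_uuv = -0.355573, Gamma_uvv = -0.508812, Gamma_vuu = -0.409150, Gamma_vuv = -0.533308, Gamma_vvv = -0.763146; k3 = (-1.197350, -1.171080, 2.086052, 3.128779)
  k4: at (u, v) = (-0.309867, -0.308554), (du/dtau, dv/dtau) = (-1.145697, -1.093561); Gamma_uuu = -0.278638, Gamma_uuv = -0.401216, Gamma_uvv = -0.574874, Gamma_vuu = -0.414484, Gamma_vuv = -0.596823, Gamma_vvv = -0.855146; k4 = (-1.145697, -1.093561, 2.058584, 3.062217)
  Y <- Y + (h/6)(k1 + 2k2 + 2k3 + k4): u = -0.3099, v = -0.3086, du/dtau = -1.1460, dv/dtau = -1.0939
step 2:
  k1: at (u, v) = (-0.309907, -0.308589), (du/dtau, dv/dtau) = (-1.146042, -1.093873); Gamma_uuu = -0.278641, Gamma_uuv = -0.401266, Gamma_uvv = -0.574951, Gamma_vuu = -0.414487, Gamma_vuv = -0.596894, Gamma_vvv = -0.855255; k1 = (-1.146042, -1.093873, 2.060008, 3.064317)
  k2: at (u, v) = (-0.338558, -0.335935), (du/dtau, dv/dtau) = (-1.094542, -1.017265); Gamma_uuu = -0.278546, Gamma_uuv = -0.436675, Gamma_uvv = -0.627231, Gamma_vuu = -0.413555, Gamma_vuv = -0.648330, Gamma_vvv = -0.931246; k2 = (-1.094542, -1.017265, 1.955204, 2.902882)
  k3: at (u, v) = (-0.337270, -0.334020), (du/dtau, dv/dtau) = (-1.097162, -1.021301); Gamma_uuu = -0.278677, Gamma_uuv = -0.434391, Gamma_uvv = -0.624785, Gamma_vuu = -0.413770, Gamma_vuv = -0.644968, Gamma_vvv = -0.927658; k3 = (-1.097162, -1.021301, 1.960647, 2.911097)
  k4: at (u, v) = (-0.364765, -0.359654), (du/dtau, dv/dtau) = (-1.048010, -0.948319); Gamma_uuu = -0.274592, Gamma_uuv = -0.460872, Gamma_uvv = -0.664937, Gamma_vuu = -0.408466, Gamma_vuv = -0.685563, Gamma_vvv = -0.989118; k4 = (-1.048010, -0.948319, 1.815647, 2.700839)
  Y <- Y + (h/6)(k1 + 2k2 + 2k3 + k4): u = -0.3647, v = -0.3596, du/dtau = -1.0485, dv/dtau = -0.9489

Answer: u = -0.3647, v = -0.3596, du/dtau = -1.0485, dv/dtau = -0.9489


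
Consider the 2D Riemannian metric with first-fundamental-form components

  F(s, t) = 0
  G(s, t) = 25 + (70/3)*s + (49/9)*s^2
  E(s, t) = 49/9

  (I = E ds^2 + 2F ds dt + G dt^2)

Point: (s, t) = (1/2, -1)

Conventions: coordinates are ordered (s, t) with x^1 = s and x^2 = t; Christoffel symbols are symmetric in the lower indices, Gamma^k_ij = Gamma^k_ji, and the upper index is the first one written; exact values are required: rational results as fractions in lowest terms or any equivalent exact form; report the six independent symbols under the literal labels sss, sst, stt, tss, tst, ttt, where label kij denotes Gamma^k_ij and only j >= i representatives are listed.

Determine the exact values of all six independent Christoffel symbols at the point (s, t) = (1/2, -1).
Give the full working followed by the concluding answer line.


E = 49/9, F = 0, G = 1369/36 at the point
E_s = 0, E_t = 0, F_s = 0, F_t = 0, G_s = 259/9, G_t = 0
EG - F^2 = 67081/324;  g^inv = (324/67081) * [[1369/36, 0], [0, 49/9]]
first-kind symbols [ij,l] = (1/2)(d_i g_jl + d_j g_il - d_l g_ij): [ss,s] = E_s/2 = 0, [ss,t] = F_s - E_t/2 = 0, [st,s] = E_t/2 = 0, [st,t] = G_s/2 = 259/18, [tt,s] = F_t - G_s/2 = -259/18, [tt,t] = G_t/2 = 0
Gamma^s_ij = (G*[ij,s] - F*[ij,t])/(EG - F^2), Gamma^t_ij = (E*[ij,t] - F*[ij,s])/(EG - F^2)

Answer: Gamma_sss = 0, Gamma_sst = 0, Gamma_stt = -37/14, Gamma_tss = 0, Gamma_tst = 14/37, Gamma_ttt = 0


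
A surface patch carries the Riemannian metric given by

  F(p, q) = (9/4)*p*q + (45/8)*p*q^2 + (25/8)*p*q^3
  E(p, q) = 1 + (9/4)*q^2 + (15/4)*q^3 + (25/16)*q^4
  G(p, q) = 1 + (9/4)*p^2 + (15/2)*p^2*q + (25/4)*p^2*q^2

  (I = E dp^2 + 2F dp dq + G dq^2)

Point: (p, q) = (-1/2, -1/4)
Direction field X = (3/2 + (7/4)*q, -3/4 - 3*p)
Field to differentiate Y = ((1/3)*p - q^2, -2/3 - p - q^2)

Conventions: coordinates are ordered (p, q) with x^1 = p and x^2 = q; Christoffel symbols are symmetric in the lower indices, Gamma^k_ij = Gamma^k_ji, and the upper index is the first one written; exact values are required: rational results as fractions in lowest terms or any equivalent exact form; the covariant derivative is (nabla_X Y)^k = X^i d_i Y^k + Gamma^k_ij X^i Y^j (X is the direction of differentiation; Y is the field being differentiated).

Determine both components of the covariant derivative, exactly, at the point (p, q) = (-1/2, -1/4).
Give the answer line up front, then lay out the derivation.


Answer: (nabla_X Y)^p = 384217/503136, (nabla_X Y)^q = -160171/251568

E = 4457/4096, F = 133/1024, G = 305/256 at the point
E_p = 0, E_q = -133/256, F_p = -133/512, F_q = -3/256, G_p = -49/64, G_q = 35/32
EG - F^2 = 5241/4096;  g^inv = (4096/5241) * [[305/256, -133/1024], [-133/1024, 4457/4096]]
first-kind symbols [ij,l] = (1/2)(d_i g_jl + d_j g_il - d_l g_ij): [pp,p] = E_p/2 = 0, [pp,q] = F_p - E_q/2 = 0, [pq,p] = E_q/2 = -133/512, [pq,q] = G_p/2 = -49/128, [qq,p] = F_q - G_p/2 = 95/256, [qq,q] = G_q/2 = 35/64
Gamma^p_ij = (G*[ij,p] - F*[ij,q])/(EG - F^2), Gamma^q_ij = (E*[ij,q] - F*[ij,p])/(EG - F^2)
Gamma_ppp = 0, Gamma_ppq = -1064/5241, Gamma_pqq = 1520/5241, Gamma_qpp = 0, Gamma_qpq = -1568/5241, Gamma_qqq = 2240/5241
X = (17/16, 3/4), Y = (-11/48, -11/48) at the point


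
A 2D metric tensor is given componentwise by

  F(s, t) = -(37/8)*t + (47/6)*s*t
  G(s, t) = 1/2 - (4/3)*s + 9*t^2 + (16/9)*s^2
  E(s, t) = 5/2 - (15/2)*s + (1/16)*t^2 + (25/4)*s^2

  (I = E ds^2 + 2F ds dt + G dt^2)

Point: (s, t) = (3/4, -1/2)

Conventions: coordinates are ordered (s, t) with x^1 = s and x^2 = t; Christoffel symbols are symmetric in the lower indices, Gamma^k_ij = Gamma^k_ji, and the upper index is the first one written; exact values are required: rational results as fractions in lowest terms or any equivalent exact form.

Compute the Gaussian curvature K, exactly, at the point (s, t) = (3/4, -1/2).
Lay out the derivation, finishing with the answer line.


E = 13/32, F = -5/8, G = 11/4, EG - F^2 = 93/128 at the point
E_s = 15/8, E_t = -1/16, F_s = -47/12, F_t = 5/4, G_s = 4/3, G_t = -9
E_tt = 1/8, F_st = 47/6, G_ss = 32/9
Evaluate Brioschi's two determinant matrices M1, M2 and divide by (EG - F^2)^2.
M1 = [[-E_tt/2 + F_st - G_ss/2, E_s/2, F_s - E_t/2], [F_t - G_s/2, E, F], [G_t/2, F, G]] = [[863/144, 15/16, -373/96], [7/12, 13/32, -5/8], [-9/2, -5/8, 11/4]]; det M1 = -1837/9216
M2 = [[0, E_t/2, G_s/2], [E_t/2, E, F], [G_s/2, F, G]] = [[0, -1/32, 2/3], [-1/32, 13/32, -5/8], [2/3, -5/8, 11/4]]; det M2 = -5795/36864
det M1 - det M2 = -1553/36864; K = -1553/36864 / (93/128)^2 = -6212/77841

Answer: K = -6212/77841


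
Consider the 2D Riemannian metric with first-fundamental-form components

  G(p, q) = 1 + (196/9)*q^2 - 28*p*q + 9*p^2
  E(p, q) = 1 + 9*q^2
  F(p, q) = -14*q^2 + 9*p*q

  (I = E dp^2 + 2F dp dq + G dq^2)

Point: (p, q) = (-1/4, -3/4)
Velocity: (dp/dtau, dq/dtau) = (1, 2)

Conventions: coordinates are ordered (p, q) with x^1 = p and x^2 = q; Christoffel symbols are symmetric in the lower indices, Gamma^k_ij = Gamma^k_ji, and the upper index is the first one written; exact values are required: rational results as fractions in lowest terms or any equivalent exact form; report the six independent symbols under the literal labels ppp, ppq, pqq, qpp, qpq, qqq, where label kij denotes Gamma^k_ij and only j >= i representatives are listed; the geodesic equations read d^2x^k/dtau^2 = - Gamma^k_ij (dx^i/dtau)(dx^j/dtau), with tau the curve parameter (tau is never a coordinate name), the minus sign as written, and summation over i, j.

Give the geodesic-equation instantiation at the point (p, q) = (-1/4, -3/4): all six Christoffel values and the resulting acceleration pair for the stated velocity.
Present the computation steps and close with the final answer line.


E = 97/16, F = -99/16, G = 137/16 at the point
E_p = 0, E_q = -27/2, F_p = -27/4, F_q = 75/4, G_p = 33/2, G_q = -77/3
EG - F^2 = 109/8;  g^inv = (8/109) * [[137/16, 99/16], [99/16, 97/16]]
first-kind symbols [ij,l] = (1/2)(d_i g_jl + d_j g_il - d_l g_ij): [pp,p] = E_p/2 = 0, [pp,q] = F_p - E_q/2 = 0, [pq,p] = E_q/2 = -27/4, [pq,q] = G_p/2 = 33/4, [qq,p] = F_q - G_p/2 = 21/2, [qq,q] = G_q/2 = -77/6
Gamma^p_ij = (G*[ij,p] - F*[ij,q])/(EG - F^2), Gamma^q_ij = (E*[ij,q] - F*[ij,p])/(EG - F^2)
Gamma_ppp = 0, Gamma_ppq = -54/109, Gamma_pqq = 84/109, Gamma_qpp = 0, Gamma_qpq = 66/109, Gamma_qqq = -308/327
d^2p/dtau^2 = -(Gamma_ppp*(1)^2 + 2*Gamma_ppq*(1)*(2) + Gamma_pqq*(2)^2) = -120/109
d^2q/dtau^2 = -(Gamma_qpp*(1)^2 + 2*Gamma_qpq*(1)*(2) + Gamma_qqq*(2)^2) = 440/327

Answer: Gamma_ppp = 0, Gamma_ppq = -54/109, Gamma_pqq = 84/109, Gamma_qpp = 0, Gamma_qpq = 66/109, Gamma_qqq = -308/327; accelerations (d^2p/dtau^2, d^2q/dtau^2) = (-120/109, 440/327)


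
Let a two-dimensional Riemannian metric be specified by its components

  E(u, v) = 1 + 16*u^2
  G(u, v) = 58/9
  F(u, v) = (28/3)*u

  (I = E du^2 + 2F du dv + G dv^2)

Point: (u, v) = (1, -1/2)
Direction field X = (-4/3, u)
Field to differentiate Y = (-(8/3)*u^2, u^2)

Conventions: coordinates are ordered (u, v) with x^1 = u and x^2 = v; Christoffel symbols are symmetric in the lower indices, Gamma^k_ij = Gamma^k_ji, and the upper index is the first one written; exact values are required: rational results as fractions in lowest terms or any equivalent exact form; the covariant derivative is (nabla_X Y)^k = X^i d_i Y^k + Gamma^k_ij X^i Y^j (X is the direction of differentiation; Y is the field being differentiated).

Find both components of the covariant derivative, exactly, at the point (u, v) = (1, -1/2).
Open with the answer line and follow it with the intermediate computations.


Answer: (nabla_X Y)^u = 8768/909, (nabla_X Y)^v = -120/101

E = 17, F = 28/3, G = 58/9 at the point
E_u = 32, E_v = 0, F_u = 28/3, F_v = 0, G_u = 0, G_v = 0
EG - F^2 = 202/9;  g^inv = (9/202) * [[58/9, -28/3], [-28/3, 17]]
first-kind symbols [ij,l] = (1/2)(d_i g_jl + d_j g_il - d_l g_ij): [uu,u] = E_u/2 = 16, [uu,v] = F_u - E_v/2 = 28/3, [uv,u] = E_v/2 = 0, [uv,v] = G_u/2 = 0, [vv,u] = F_v - G_u/2 = 0, [vv,v] = G_v/2 = 0
Gamma^u_ij = (G*[ij,u] - F*[ij,v])/(EG - F^2), Gamma^v_ij = (E*[ij,v] - F*[ij,u])/(EG - F^2)
Gamma_uuu = 72/101, Gamma_uuv = 0, Gamma_uvv = 0, Gamma_vuu = 42/101, Gamma_vuv = 0, Gamma_vvv = 0
X = (-4/3, 1), Y = (-8/3, 1) at the point


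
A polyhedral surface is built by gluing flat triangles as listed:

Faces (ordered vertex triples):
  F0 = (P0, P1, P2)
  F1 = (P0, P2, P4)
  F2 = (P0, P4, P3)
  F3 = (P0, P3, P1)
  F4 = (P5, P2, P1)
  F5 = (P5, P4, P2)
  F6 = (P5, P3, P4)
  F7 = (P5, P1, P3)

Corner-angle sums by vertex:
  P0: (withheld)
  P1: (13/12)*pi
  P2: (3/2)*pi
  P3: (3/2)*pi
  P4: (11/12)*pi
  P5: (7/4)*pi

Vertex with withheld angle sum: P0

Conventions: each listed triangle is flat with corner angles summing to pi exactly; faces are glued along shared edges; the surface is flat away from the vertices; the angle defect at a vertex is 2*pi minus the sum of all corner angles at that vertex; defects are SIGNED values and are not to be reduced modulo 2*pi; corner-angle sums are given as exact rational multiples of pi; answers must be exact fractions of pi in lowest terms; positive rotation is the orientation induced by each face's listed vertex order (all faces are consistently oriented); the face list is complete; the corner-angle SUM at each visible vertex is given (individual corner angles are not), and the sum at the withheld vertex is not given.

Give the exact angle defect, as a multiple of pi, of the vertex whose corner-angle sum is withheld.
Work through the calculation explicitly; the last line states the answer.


V = 6, E = 12, F = 8; chi = V - E + F = 2
Gauss-Bonnet: total defect = 2*pi*chi = 4*pi; visible defects sum to (13/4)*pi

Answer: defect(P0) = (3/4)*pi


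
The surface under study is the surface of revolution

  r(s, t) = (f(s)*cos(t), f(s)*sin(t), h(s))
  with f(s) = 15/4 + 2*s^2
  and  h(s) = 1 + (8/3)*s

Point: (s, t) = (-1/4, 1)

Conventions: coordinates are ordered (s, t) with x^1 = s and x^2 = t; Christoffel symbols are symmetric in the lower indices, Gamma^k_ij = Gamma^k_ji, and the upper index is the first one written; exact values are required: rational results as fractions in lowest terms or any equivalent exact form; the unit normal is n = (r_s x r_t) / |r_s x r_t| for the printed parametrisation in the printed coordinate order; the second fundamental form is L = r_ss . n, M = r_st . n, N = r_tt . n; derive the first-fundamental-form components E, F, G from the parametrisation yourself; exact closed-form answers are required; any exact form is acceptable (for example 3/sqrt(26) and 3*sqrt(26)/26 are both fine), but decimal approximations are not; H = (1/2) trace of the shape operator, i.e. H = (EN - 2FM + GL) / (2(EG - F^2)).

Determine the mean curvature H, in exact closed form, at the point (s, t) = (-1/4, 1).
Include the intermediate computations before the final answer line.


f = 31/8, f' = -1, f'' = 4, h' = 8/3, h'' = 0
E = 73/9, F = 0, G = 961/64; answer radicand W^2 = 73/9
unnormalised second-form numerators: l = -32/3, m = 0, n = 31/3; L = l/sqrt(73/9), and similarly M = m/sqrt(W^2), N = n/sqrt(W^2)
H = (E*n - 2*F*m + G*l) / (2*(EG - F^2)*sqrt(W^2)); E*n - 2*F*m + G*l = -4123/54, EG - F^2 = 70153/576, so H = (-2128/6789)/sqrt(73/9)

Answer: H = -2128*sqrt(73)/165199


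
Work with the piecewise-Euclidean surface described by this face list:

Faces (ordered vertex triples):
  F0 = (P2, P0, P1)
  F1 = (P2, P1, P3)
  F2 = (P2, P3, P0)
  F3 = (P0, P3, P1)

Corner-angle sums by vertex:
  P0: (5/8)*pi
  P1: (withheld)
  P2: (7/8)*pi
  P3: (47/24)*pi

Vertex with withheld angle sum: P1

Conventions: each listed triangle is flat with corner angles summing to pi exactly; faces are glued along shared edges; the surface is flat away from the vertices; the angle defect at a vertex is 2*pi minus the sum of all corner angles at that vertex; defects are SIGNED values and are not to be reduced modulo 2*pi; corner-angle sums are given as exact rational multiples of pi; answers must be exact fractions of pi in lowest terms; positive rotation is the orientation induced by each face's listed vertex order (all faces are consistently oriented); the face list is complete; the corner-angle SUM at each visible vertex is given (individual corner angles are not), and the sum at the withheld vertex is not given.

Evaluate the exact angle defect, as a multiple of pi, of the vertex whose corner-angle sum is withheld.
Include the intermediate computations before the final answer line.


V = 4, E = 6, F = 4; chi = V - E + F = 2
Gauss-Bonnet: total defect = 2*pi*chi = 4*pi; visible defects sum to (61/24)*pi

Answer: defect(P1) = (35/24)*pi


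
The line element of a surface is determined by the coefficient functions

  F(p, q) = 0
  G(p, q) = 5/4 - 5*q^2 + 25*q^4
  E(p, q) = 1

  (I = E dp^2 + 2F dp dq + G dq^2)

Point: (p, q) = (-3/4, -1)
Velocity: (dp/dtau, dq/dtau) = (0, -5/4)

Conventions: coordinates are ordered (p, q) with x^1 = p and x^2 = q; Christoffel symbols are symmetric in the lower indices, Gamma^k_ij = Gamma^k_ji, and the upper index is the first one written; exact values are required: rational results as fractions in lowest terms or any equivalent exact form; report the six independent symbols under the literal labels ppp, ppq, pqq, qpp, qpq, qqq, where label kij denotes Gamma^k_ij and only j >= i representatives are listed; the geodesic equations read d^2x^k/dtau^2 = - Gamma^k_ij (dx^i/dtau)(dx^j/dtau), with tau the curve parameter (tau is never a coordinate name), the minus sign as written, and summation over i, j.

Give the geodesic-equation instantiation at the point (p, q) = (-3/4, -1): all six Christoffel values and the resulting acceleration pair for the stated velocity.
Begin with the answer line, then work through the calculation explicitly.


Answer: Gamma_ppp = 0, Gamma_ppq = 0, Gamma_pqq = 0, Gamma_qpp = 0, Gamma_qpq = 0, Gamma_qqq = -36/17; accelerations (d^2p/dtau^2, d^2q/dtau^2) = (0, 225/68)

E = 1, F = 0, G = 85/4 at the point
E_p = 0, E_q = 0, F_p = 0, F_q = 0, G_p = 0, G_q = -90
EG - F^2 = 85/4;  g^inv = (4/85) * [[85/4, 0], [0, 1]]
first-kind symbols [ij,l] = (1/2)(d_i g_jl + d_j g_il - d_l g_ij): [pp,p] = E_p/2 = 0, [pp,q] = F_p - E_q/2 = 0, [pq,p] = E_q/2 = 0, [pq,q] = G_p/2 = 0, [qq,p] = F_q - G_p/2 = 0, [qq,q] = G_q/2 = -45
Gamma^p_ij = (G*[ij,p] - F*[ij,q])/(EG - F^2), Gamma^q_ij = (E*[ij,q] - F*[ij,p])/(EG - F^2)
Gamma_ppp = 0, Gamma_ppq = 0, Gamma_pqq = 0, Gamma_qpp = 0, Gamma_qpq = 0, Gamma_qqq = -36/17
d^2p/dtau^2 = -(Gamma_ppp*(0)^2 + 2*Gamma_ppq*(0)*(-5/4) + Gamma_pqq*(-5/4)^2) = 0
d^2q/dtau^2 = -(Gamma_qpp*(0)^2 + 2*Gamma_qpq*(0)*(-5/4) + Gamma_qqq*(-5/4)^2) = 225/68


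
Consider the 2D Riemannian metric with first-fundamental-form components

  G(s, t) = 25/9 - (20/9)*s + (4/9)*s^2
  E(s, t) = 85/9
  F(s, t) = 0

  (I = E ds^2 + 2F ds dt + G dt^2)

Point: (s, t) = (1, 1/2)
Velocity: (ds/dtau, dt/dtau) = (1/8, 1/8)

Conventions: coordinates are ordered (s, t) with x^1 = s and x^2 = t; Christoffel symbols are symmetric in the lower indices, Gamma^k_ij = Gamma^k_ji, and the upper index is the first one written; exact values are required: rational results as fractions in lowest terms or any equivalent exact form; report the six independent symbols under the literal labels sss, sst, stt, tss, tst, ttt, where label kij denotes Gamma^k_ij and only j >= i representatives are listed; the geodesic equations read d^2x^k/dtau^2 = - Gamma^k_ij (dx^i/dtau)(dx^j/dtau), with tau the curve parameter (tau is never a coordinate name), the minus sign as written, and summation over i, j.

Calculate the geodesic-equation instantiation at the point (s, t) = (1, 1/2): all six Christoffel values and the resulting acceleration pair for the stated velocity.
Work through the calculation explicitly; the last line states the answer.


E = 85/9, F = 0, G = 1 at the point
E_s = 0, E_t = 0, F_s = 0, F_t = 0, G_s = -4/3, G_t = 0
EG - F^2 = 85/9;  g^inv = (9/85) * [[1, 0], [0, 85/9]]
first-kind symbols [ij,l] = (1/2)(d_i g_jl + d_j g_il - d_l g_ij): [ss,s] = E_s/2 = 0, [ss,t] = F_s - E_t/2 = 0, [st,s] = E_t/2 = 0, [st,t] = G_s/2 = -2/3, [tt,s] = F_t - G_s/2 = 2/3, [tt,t] = G_t/2 = 0
Gamma^s_ij = (G*[ij,s] - F*[ij,t])/(EG - F^2), Gamma^t_ij = (E*[ij,t] - F*[ij,s])/(EG - F^2)
Gamma_sss = 0, Gamma_sst = 0, Gamma_stt = 6/85, Gamma_tss = 0, Gamma_tst = -2/3, Gamma_ttt = 0
d^2s/dtau^2 = -(Gamma_sss*(1/8)^2 + 2*Gamma_sst*(1/8)*(1/8) + Gamma_stt*(1/8)^2) = -3/2720
d^2t/dtau^2 = -(Gamma_tss*(1/8)^2 + 2*Gamma_tst*(1/8)*(1/8) + Gamma_ttt*(1/8)^2) = 1/48

Answer: Gamma_sss = 0, Gamma_sst = 0, Gamma_stt = 6/85, Gamma_tss = 0, Gamma_tst = -2/3, Gamma_ttt = 0; accelerations (d^2s/dtau^2, d^2t/dtau^2) = (-3/2720, 1/48)


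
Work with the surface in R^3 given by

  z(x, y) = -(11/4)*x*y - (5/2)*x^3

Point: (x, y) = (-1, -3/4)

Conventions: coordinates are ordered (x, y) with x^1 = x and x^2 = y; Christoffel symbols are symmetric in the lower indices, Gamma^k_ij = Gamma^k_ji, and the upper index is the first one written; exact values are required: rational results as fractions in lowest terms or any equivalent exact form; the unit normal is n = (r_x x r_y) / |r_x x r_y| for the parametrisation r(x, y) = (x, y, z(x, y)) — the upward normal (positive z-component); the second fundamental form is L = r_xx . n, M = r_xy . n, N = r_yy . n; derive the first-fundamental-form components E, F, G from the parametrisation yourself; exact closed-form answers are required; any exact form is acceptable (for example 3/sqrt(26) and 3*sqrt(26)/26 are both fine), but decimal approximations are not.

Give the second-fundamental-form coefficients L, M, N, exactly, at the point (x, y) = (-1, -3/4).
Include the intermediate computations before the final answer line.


z_x = -87/16, z_y = 11/4, z_xx = 15, z_xy = -11/4, z_yy = 0
E = 7825/256, F = -957/64, G = 137/16; answer radicand W^2 = 9761/256
unnormalised second-form numerators: l = 15, m = -11/4, n = 0; L = l/sqrt(9761/256), and similarly M = m/sqrt(W^2), N = n/sqrt(W^2)

Answer: L = 240*sqrt(9761)/9761, M = -44*sqrt(9761)/9761, N = 0


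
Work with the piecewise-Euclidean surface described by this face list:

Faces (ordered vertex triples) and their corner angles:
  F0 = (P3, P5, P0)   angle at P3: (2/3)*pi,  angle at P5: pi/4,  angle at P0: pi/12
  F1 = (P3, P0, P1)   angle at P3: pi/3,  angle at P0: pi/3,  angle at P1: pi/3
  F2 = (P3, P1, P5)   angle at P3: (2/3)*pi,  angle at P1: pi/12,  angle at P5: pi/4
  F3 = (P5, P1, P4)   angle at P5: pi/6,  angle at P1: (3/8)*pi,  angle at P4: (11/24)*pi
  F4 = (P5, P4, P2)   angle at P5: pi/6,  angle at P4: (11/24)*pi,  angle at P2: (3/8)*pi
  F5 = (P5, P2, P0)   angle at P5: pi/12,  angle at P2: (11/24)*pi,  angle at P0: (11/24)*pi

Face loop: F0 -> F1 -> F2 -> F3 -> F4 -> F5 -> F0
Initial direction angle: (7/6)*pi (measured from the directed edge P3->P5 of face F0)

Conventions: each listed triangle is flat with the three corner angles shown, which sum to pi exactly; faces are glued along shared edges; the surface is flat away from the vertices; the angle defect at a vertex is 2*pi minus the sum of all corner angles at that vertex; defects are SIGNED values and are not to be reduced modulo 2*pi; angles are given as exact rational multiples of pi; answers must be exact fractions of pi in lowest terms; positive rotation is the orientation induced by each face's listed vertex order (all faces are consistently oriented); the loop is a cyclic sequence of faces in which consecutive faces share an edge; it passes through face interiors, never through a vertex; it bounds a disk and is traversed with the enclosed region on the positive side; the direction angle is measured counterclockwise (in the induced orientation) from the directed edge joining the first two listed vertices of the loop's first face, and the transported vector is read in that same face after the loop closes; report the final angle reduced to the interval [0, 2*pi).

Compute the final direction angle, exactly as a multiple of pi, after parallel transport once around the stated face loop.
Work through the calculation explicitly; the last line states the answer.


enclosed vertex P3: corner angles sum to (5/3)*pi, defect = 2*pi - (5/3)*pi = pi/3
enclosed vertex P5: corner angles sum to (11/12)*pi, defect = 2*pi - (11/12)*pi = (13/12)*pi
the final direction is the initial angle plus the enclosed defects, taken mod 2*pi in the induced orientation
final angle = (7/6)*pi + (17/12)*pi = (7/12)*pi (mod 2*pi)

Answer: final direction angle = (7/12)*pi


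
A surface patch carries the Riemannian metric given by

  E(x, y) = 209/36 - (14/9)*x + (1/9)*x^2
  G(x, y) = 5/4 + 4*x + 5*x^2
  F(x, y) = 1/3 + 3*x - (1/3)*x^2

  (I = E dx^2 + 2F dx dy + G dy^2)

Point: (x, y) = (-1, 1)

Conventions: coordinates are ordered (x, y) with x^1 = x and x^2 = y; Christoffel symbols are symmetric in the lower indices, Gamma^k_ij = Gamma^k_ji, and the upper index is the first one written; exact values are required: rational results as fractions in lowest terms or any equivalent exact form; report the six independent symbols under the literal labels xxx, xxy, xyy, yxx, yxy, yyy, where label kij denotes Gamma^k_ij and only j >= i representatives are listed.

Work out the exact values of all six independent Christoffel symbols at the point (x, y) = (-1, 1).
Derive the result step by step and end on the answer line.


E = 269/36, F = -3, G = 9/4 at the point
E_x = -16/9, E_y = 0, F_x = 11/3, F_y = 0, G_x = -6, G_y = 0
EG - F^2 = 125/16;  g^inv = (16/125) * [[9/4, 3], [3, 269/36]]
first-kind symbols [ij,l] = (1/2)(d_i g_jl + d_j g_il - d_l g_ij): [xx,x] = E_x/2 = -8/9, [xx,y] = F_x - E_y/2 = 11/3, [xy,x] = E_y/2 = 0, [xy,y] = G_x/2 = -3, [yy,x] = F_y - G_x/2 = 3, [yy,y] = G_y/2 = 0
Gamma^x_ij = (G*[ij,x] - F*[ij,y])/(EG - F^2), Gamma^y_ij = (E*[ij,y] - F*[ij,x])/(EG - F^2)

Answer: Gamma_xxx = 144/125, Gamma_xxy = -144/125, Gamma_xyy = 108/125, Gamma_yxx = 10684/3375, Gamma_yxy = -1076/375, Gamma_yyy = 144/125


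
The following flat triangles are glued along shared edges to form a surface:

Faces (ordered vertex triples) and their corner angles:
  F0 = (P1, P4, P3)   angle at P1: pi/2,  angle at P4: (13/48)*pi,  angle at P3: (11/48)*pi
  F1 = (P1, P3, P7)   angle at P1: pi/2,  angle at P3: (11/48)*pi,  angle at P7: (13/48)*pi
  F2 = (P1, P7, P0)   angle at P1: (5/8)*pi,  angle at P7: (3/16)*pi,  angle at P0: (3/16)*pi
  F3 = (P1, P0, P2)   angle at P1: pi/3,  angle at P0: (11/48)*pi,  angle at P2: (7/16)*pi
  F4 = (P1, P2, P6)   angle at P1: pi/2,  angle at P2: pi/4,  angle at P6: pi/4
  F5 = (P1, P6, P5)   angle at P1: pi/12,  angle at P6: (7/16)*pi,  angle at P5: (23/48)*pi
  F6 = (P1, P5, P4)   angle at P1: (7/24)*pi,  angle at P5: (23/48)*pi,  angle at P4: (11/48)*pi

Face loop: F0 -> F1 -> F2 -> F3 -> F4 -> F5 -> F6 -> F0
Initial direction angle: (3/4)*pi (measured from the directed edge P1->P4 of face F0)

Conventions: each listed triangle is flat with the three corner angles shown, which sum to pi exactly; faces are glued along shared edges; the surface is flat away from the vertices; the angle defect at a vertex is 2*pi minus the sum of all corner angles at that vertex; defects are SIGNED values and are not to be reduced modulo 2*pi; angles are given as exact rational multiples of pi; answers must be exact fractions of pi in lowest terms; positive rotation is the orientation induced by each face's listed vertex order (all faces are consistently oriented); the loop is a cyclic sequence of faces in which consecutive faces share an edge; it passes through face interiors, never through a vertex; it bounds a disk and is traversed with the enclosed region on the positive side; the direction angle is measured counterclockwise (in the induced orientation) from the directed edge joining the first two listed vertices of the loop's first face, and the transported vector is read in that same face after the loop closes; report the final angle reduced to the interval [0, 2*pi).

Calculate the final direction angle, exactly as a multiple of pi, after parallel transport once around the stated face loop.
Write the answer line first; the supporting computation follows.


Answer: final direction angle = (23/12)*pi

enclosed vertex P1: corner angles sum to (17/6)*pi, defect = 2*pi - (17/6)*pi = (-5/6)*pi
the rotation equals the total enclosed defect, so the final angle is initial + defects (mod 2*pi)
final angle = (3/4)*pi - (5/6)*pi = (23/12)*pi (mod 2*pi)
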